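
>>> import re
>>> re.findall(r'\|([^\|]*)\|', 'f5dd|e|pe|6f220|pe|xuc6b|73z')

['e', '6f220', 'xuc6b']

With a single group, `findall` returns only what that group captured — 3 items.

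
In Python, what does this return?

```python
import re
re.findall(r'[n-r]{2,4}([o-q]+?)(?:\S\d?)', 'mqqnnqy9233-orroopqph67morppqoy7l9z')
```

The `?` after the quantifier makes it lazy — it takes as little as possible before letting the rest of the pattern try.
One capturing group, so `findall` returns just the captured substring from each match — 3 in all.

['q', 'o', 'q']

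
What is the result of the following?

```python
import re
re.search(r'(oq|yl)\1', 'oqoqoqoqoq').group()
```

'oqoq'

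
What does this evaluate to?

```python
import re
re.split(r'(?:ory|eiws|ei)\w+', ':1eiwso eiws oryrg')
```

[':1', ' ', ' ', '']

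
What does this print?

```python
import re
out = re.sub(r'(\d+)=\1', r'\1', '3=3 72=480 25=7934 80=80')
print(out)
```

3 72=480 25=7934 80

`\1` has to match the exact text group 1 already captured.
Matches: at [0:3] → '3=3'; at [19:24] → '80=80'.
The replacement refers to a captured group, so each match is rewritten using its own captured text.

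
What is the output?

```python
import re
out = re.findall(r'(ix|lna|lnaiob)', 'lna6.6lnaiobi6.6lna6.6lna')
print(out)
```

['lna', 'lna', 'lna', 'lna']

Alternation tries branches left to right and keeps the first one that lets the overall match succeed at that position.
Matches: at [0:3] match 'lna', group 1 = 'lna'; at [6:9] match 'lna', group 1 = 'lna'; at [16:19] match 'lna', group 1 = 'lna'; at [22:25] match 'lna', group 1 = 'lna'.
One capturing group, so `findall` returns just the captured substring from each match — 4 in all.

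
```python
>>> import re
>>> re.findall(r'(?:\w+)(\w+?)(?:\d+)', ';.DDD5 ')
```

['D']

The pattern matches one or more of a word character (non-capturing group); then one or more of a word character (lazy) (captured); then one or more of a digit (non-capturing group).
Scanning left to right: at [2:6] match 'DDD5', group 1 = 'D'.
With a single group, `findall` returns only what that group captured — 1 item.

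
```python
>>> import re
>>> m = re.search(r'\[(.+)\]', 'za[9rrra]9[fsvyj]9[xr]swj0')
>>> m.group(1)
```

'9rrra]9[fsvyj]9[xr'

`re.search` scans for the first position where the pattern succeeds.
The match spans [2:22] → '[9rrra]9[fsvyj]9[xr]'.
Captured: group 1 = '9rrra]9[fsvyj]9[xr'.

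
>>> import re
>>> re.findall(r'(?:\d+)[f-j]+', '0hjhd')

['0hjh']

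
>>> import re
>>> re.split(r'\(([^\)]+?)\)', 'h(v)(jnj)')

`re.split` interleaves the captured-group text with the surrounding fragments.

['h', 'v', '', 'jnj', '']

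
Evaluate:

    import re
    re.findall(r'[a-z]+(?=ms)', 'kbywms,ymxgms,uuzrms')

['kbyw', 'ymxg', 'uuzr']

The `(?=…)`/`(?<=…)` assertion just peeks at neighbouring text; it doesn't advance the match position.
Scanning left to right: at [0:4] → 'kbyw'; at [7:11] → 'ymxg'; at [14:18] → 'uuzr'.
With no groups in the pattern, `findall` gives back each whole match — 3 here.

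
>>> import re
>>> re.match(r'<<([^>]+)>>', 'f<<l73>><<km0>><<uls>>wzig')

With `match`, the pattern is implicitly anchored at the beginning.
Here the pattern fails at index 0, so the call returns None.

None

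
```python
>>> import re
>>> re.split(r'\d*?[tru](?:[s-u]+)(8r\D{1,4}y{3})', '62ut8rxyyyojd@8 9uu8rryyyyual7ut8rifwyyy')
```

With a capturing group present, the delimiter's captured portion is kept in the result list.

['', '8rxyyy', 'ojd@8 ', '8rryyyy', 'ual', '8rifwyyy', '']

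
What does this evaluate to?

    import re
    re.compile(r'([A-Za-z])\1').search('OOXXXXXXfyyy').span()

`\1` has to match the exact text group 1 already captured.
The match spans [0:2] → 'OO'.

(0, 2)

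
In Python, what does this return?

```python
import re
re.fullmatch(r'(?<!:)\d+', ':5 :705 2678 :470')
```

None

A negative assertion filters positions out without eating any characters.
`re.fullmatch` requires the pattern to consume the entire string.
Here the pattern can't cover the whole string, so the call returns None.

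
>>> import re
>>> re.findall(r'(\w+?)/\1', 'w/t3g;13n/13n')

['13n']

`\1` is not a pattern — it's the concrete string captured by group 1, re-applied verbatim.
Scanning left to right: at [6:13] match '13n/13n', group 1 = '13n'.
`findall` collects group 1 from the one match (1 total).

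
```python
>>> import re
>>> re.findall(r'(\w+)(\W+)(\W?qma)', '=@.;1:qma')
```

This matches one or more of a word character (captured); then one or more of a non-word character (captured); then optionally a non-word character, then the literal 'qma' (captured).
Scanning left to right: at [4:9] match '1:qma', groups = ('1', ':', 'qma').
Multiple groups make `findall` return tuples — one 3-tuple for the one match.

[('1', ':', 'qma')]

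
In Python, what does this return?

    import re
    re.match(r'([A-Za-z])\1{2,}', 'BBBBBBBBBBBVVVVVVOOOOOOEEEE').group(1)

'B'

After group 1 captures some text, `\1` only succeeds where that same text appears again.
With `match`, the pattern is implicitly anchored at the beginning.
The match spans [0:11] → 'BBBBBBBBBBB'.
Captured: group 1 = 'B'.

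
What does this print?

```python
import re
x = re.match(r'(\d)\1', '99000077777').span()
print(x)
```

The backreference `\1` re-matches whatever the first group consumed, character for character.
`re.match` won't scan ahead — the pattern has to work from the very first character.
The match spans [0:2] → '99'.
Captured: group 1 = '9'.

(0, 2)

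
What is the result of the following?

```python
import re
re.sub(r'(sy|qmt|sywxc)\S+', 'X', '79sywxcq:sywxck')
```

'79X'

Each match is replaced by 'X'.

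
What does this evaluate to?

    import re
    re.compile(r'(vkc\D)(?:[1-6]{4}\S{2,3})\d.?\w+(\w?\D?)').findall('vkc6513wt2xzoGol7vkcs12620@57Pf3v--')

[('vkcs', '-')]

The pattern matches the literal 'vkc', then a non-digit (captured); then exactly 4 of a character in [1-6], then 2 to 3 of a non-whitespace character (non-capturing group); then a digit, then optionally any character, then one or more of a word character; then optionally a word character, then optionally a non-digit (captured).
With 2 capturing groups, `findall` returns a 2-tuple per match.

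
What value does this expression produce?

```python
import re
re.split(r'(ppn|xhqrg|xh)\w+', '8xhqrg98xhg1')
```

The regex engine tests alternatives in the order written; an earlier branch that matches wins even if a later one would match more.
Matches to split on: at [1:12] → 'xhqrg98xhg1'.
`re.split` interleaves the captured-group text with the surrounding fragments.

['8', 'xhqrg', '']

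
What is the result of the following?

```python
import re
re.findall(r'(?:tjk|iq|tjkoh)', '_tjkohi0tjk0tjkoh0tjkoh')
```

['tjk', 'tjk', 'tjk', 'tjk']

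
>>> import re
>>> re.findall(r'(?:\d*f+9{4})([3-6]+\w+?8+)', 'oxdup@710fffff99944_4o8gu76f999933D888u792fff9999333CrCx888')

['33D888', '333CrCx888']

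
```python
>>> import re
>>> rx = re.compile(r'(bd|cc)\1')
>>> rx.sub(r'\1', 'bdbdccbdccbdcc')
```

The backreference `\1` re-matches whatever the first group consumed, character for character.
Matches: at [0:4] → 'bdbd'.
`\1` in the replacement pulls in group 1's text for each match.

'bdccbdccbdcc'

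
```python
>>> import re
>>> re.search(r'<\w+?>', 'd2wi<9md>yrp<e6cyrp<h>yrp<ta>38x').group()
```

'<9md>'

The match spans [4:9] → '<9md>'.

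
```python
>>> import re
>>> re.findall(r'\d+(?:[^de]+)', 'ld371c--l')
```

['371c--l']

The pattern matches one or more of a digit; then one or more of any character except [de] (non-capturing group).
With no groups in the pattern, `findall` gives back each whole match — 1 here.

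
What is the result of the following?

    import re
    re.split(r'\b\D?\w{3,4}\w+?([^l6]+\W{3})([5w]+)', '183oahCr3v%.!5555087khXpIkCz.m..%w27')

['', 'hCr3v%.!5555087khXpIkCz.m..%', 'w', '27']

The pattern matches a word boundary (`\b`, zero-width); then optionally a non-digit, then 3 to 4 of a word character, then one or more of a word character (lazy); then one or more of any character except [l6], then exactly 3 of a non-word character (captured); then one or more of one of [5w] (captured).
Matches to split on: at [0:34] → '183oahCr3v%.!5555087khXpIkCz.m..%w'.
The group in the pattern means `split` returns the separators' captures alongside the pieces.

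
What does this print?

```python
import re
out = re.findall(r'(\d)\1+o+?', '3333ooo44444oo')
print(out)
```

After group 1 captures some text, `\1` only succeeds where that same text appears again.
Scanning left to right: at [0:5] match '3333o', group 1 = '3'; at [7:13] match '44444o', group 1 = '4'.
With a single group, `findall` returns only what that group captured — 2 items.

['3', '4']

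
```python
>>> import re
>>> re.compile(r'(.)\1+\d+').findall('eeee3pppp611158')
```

`\1` has to match the exact text group 1 already captured.
One capturing group, so `findall` returns just the captured substring from each match — 2 in all.

['e', 'p']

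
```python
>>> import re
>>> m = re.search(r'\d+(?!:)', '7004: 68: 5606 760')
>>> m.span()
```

(0, 3)

`(?!…)`/`(?<!…)` only lets a position through if the neighbouring text does NOT match; no characters are consumed.
`re.search` tries every starting position until one works.
The match spans [0:3] → '700'.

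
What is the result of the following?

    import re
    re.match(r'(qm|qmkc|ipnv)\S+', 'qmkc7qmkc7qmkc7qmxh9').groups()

('qm',)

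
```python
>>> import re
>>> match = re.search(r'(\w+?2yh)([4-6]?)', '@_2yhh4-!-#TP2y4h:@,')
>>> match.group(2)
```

The match spans [1:5] → '_2yh'.
Captured: group 1 = '_2yh', group 2 = ''.

''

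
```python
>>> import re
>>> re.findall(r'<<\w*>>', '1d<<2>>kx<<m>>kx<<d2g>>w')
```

['<<2>>', '<<m>>', '<<d2g>>']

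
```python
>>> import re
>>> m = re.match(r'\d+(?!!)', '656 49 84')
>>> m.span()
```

(0, 3)

With `match`, the pattern is implicitly anchored at the beginning.
The match spans [0:3] → '656'.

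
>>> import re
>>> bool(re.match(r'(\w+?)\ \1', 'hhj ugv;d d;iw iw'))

The backreference `\1` re-matches whatever the first group consumed, character for character.
With `match`, the pattern is implicitly anchored at the beginning.
Here position 0 doesn't satisfy it, so the call returns None, and `bool(None)` is False.

False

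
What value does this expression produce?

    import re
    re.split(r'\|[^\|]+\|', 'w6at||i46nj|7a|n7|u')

['w6at|', '7a', 'u']

Matches to split on: at [5:12] → '|i46nj|'; at [14:18] → '|n7|'.
The string is cut at each match, leaving 3 pieces.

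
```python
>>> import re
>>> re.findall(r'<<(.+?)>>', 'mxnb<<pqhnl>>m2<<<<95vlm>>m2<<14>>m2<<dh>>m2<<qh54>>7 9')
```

Walking the string: at [4:13] match '<<pqhnl>>', group 1 = 'pqhnl'; at [15:26] match '<<<<95vlm>>', group 1 = '<<95vlm'; at [28:34] match '<<14>>', group 1 = '14'; at [36:42] match '<<dh>>', group 1 = 'dh'; at [44:52] match '<<qh54>>', group 1 = 'qh54'.
One capturing group, so `findall` returns just the captured substring from each match — 5 in all.

['pqhnl', '<<95vlm', '14', 'dh', 'qh54']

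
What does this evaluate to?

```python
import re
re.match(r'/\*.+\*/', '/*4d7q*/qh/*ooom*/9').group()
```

'/*4d7q*/qh/*ooom*/'

`re.match` won't scan ahead — the pattern has to work from the very first character.
The match spans [0:18] → '/*4d7q*/qh/*ooom*/'.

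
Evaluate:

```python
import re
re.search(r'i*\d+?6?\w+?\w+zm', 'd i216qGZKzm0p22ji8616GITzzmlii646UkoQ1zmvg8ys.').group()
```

'i216qGZKzm0p22ji8616GITzzmlii646UkoQ1zm'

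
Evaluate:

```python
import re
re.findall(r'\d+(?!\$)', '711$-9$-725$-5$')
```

['71', '72']

The negative lookaround is zero-width — it rules out positions where the adjacent text would match, without consuming anything.
Scanning left to right: at [0:2] → '71'; at [8:10] → '72'.
No capturing groups, so `findall` returns the 2 full match strings.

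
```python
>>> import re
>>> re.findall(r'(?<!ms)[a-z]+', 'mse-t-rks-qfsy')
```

['mse', 't', 'rks', 'qfsy']

`(?!…)`/`(?<!…)` only lets a position through if the neighbouring text does NOT match; no characters are consumed.
Scanning left to right: at [0:3] → 'mse'; at [4:5] → 't'; at [6:9] → 'rks'; at [10:14] → 'qfsy'.
`findall` yields the raw match text (4 of them) because the pattern has no groups.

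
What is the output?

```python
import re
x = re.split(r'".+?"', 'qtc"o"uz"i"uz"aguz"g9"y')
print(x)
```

Matches to split on: at [3:6] → '"o"'; at [8:11] → '"i"'; at [13:19] → '"aguz"'.
Each match becomes a cut point; 4 segments remain.

['qtc', 'uz', 'uz', 'g9"y']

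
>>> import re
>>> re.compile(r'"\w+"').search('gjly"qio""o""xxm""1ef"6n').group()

'"qio"'

Unlike `match`, `search` isn't anchored — it looks for the pattern anywhere in the string.
The match spans [4:9] → '"qio"'.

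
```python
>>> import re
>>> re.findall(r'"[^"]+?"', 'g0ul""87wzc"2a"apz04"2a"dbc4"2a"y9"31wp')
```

['"87wzc"', '"apz04"', '"dbc4"', '"y9"']

Walking the string: at [5:12] → '"87wzc"'; at [14:21] → '"apz04"'; at [23:29] → '"dbc4"'; at [31:35] → '"y9"'.
Since nothing is captured, `findall` lists the 4 matched substrings directly.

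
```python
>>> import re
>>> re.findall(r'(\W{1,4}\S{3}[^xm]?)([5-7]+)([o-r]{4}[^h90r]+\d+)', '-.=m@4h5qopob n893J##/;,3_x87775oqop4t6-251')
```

[('-.=m@4h', '5', 'qopob n893'), ('#/;,3_x8', '7775', 'oqop4t6-251')]

Pattern: 1 to 4 of a non-word character, then exactly 3 of a non-whitespace character, then optionally any character except [xm] (captured); then one or more of a character in [5-7] (captured); then exactly 4 of a character in [o-r], then one or more of any character except [h90r], then one or more of a digit (captured).
With 3 capturing groups, `findall` returns a 3-tuple per match.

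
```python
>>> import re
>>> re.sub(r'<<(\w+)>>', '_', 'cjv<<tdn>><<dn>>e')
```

'cjv__e'

Matches: at [3:10] → '<<tdn>>'; at [10:16] → '<<dn>>'.
Every occurrence is swapped for '_'.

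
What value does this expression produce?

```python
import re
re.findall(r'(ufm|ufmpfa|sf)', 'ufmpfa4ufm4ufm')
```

['ufm', 'ufm', 'ufm']

Alternation tries branches left to right and keeps the first one that lets the overall match succeed at that position.
With a single group, `findall` returns only what that group captured — 3 items.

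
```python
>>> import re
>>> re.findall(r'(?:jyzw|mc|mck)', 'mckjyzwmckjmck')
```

The regex engine tests alternatives in the order written; an earlier branch that matches wins even if a later one would match more.
Walking the string: at [0:2] → 'mc'; at [3:7] → 'jyzw'; at [7:9] → 'mc'; at [11:13] → 'mc'.
With no groups in the pattern, `findall` gives back each whole match — 4 here.

['mc', 'jyzw', 'mc', 'mc']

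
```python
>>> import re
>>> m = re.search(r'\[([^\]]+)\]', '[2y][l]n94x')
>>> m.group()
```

'[2y]'

The match spans [0:4] → '[2y]'.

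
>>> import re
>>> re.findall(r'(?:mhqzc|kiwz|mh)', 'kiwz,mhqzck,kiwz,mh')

['kiwz', 'mhqzc', 'kiwz', 'mh']

`|` is ordered: at each position the engine commits to the first alternative that works.
Matches: at [0:4] → 'kiwz'; at [5:10] → 'mhqzc'; at [12:16] → 'kiwz'; at [17:19] → 'mh'.
With no groups in the pattern, `findall` gives back each whole match — 4 here.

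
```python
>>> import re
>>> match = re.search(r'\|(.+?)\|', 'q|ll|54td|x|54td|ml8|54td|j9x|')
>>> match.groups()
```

('ll',)

Because the quantifier is non-greedy, it stops expanding at the earliest point where the rest of the pattern can succeed.
`re.search` tries every starting position until one works.
The match spans [1:5] → '|ll|'.
Captured: group 1 = 'll'.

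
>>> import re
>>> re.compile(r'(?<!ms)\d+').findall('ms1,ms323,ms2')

A negative assertion filters positions out without eating any characters.
Walking the string: at [7:9] → '23'.
Since nothing is captured, `findall` lists the 1 matched substring directly.

['23']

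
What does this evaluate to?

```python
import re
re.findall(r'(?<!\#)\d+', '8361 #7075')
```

['8361', '075']

`(?!…)`/`(?<!…)` only lets a position through if the neighbouring text does NOT match; no characters are consumed.
With no groups in the pattern, `findall` gives back each whole match — 2 here.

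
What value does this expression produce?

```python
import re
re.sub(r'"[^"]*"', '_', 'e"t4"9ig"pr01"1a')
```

Matches: at [1:5] → '"t4"'; at [8:14] → '"pr01"'.
Every occurrence is swapped for '_'.

'e_9ig_1a'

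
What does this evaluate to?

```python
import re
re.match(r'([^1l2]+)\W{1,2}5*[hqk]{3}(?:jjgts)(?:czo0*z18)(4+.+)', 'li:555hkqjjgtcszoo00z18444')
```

None

`re.match` only tries the pattern at the start of the string.
Here the pattern fails at index 0, so the call returns None.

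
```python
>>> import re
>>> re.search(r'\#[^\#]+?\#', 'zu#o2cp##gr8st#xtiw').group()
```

'#o2cp#'

`re.search` tries every starting position until one works.
The match spans [2:8] → '#o2cp#'.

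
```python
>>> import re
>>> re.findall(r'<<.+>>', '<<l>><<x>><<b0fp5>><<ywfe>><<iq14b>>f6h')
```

['<<l>><<x>><<b0fp5>><<ywfe>><<iq14b>>']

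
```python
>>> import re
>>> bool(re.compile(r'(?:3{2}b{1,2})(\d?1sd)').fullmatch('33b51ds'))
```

False

The pattern matches exactly 2 of a literal '3', then 1 to 2 of the literal 'b' (non-capturing group); then optionally a digit, then the literal '1sd' (captured).
`fullmatch` succeeds only if the pattern covers the string from start to end.
Here the pattern can't cover the whole string, so the call returns None, and `bool(None)` is False.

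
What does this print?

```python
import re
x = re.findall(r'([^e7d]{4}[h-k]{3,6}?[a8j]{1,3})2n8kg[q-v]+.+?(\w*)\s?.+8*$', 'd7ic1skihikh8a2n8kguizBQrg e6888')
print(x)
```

[('ic1skihikh8a', 'zBQrg')]

The pattern matches exactly 4 of any character except [e7d], then 3 to 6 of a character in [h-k] (lazy), then 1 to 3 of one of [a8j] (captured); then the literal '2n', then the literal '8kg', then one or more of a character in [q-v]; then one or more of any character (lazy); then zero or more of a word character (captured); then optionally whitespace, then one or more of any character, then zero or more of a literal '8'; then anchored at the end.
A non-greedy quantifier consumes as few characters as it can — just enough that the remainder of the pattern still matches from where it stops; whatever follows it matches normally.
Scanning left to right: at [2:32] match 'ic1skihikh8a2n8kguizBQrg e6888', groups = ('ic1skihikh8a', 'zBQrg').
`findall` packs the 2 group values into a tuple for every match.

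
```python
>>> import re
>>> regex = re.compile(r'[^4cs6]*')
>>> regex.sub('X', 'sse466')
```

The pattern matches zero or more of any character except [4cs6].
Each match is replaced by 'X'.

'XsXsXX4X6X6X'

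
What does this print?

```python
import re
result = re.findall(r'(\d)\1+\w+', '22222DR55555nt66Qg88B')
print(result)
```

After group 1 captures some text, `\1` only succeeds where that same text appears again.
With a single group, `findall` returns only what that group captured — 1 item.

['2']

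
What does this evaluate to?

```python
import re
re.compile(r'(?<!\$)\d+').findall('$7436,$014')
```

The negative lookaround is zero-width — it rules out positions where the adjacent text would match, without consuming anything.
Walking the string: at [2:5] → '436'; at [8:10] → '14'.
No capturing groups, so `findall` returns the 2 full match strings.

['436', '14']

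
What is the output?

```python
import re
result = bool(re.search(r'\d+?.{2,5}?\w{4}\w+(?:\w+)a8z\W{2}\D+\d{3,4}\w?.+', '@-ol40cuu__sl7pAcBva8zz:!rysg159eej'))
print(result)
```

Here no position works, so the call returns None, and `bool(None)` is False.

False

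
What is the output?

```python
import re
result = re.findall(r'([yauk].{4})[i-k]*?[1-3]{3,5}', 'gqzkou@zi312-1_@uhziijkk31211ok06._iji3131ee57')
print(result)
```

With a single group, `findall` returns only what that group captured — 3 items.

['kou@z', 'uhzii', 'k06._']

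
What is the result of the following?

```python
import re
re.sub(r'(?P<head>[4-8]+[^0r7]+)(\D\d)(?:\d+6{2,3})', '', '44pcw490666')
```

Pattern: one or more of a character in [4-8], then one or more of any character except [0r7] (captured as 'head'); then a non-digit, then a digit (captured); then one or more of a digit, then 2 to 3 of the literal '6' (non-capturing group).
Matches: at [0:11] → '44pcw490666'.
`sub` substitutes '' at each match site.

''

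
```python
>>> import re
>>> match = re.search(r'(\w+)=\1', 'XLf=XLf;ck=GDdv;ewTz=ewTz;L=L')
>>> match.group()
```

'XLf=XLf'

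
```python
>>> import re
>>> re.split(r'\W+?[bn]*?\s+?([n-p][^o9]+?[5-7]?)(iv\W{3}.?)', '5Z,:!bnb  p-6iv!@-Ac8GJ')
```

['5Z', 'p-6', 'iv!@-A', 'c8GJ']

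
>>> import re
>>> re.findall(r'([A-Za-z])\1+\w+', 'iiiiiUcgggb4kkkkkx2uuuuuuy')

['i']

`\1` has to match the exact text group 1 already captured.
Walking the string: at [0:26] match 'iiiiiUcgggb4kkkkkx2uuuuuuy', group 1 = 'i'.
`findall` collects group 1 from the one match (1 total).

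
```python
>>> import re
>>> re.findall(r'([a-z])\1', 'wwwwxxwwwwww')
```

A backreference is literal: `\1` must see the identical characters the first group matched.
Because there's exactly one group, `findall` drops the full match and keeps group 1 from each hit.

['w', 'w', 'x', 'w', 'w', 'w']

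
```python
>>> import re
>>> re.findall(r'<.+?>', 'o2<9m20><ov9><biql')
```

['<9m20>', '<ov9>']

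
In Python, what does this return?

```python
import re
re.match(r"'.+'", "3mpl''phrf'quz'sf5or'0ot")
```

None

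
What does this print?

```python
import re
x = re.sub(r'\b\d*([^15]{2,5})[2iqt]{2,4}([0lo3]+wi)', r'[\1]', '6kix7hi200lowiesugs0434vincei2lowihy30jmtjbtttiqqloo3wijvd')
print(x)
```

[kix7h]esugs0434vincei2lowihy30jmtjbtttiqqloo3wijvd

The pattern matches a word boundary (`\b`, zero-width); then zero or more of a digit; then 2 to 5 of any character except [15] (captured); then 2 to 4 of one of [2iqt]; then one or more of one of [0lo3], then the literal 'wi' (captured).
Matches: at [0:14] → '6kix7hi200lowi'.
`\1` in the replacement pulls in group 1's text for each match.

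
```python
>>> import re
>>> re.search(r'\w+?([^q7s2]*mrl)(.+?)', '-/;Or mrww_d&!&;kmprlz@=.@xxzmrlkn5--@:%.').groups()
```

This matches one or more of a word character (lazy); then zero or more of any character except [q7s2], then the literal 'mrl' (captured); then one or more of any character (lazy) (captured).
Lazy quantifiers expand one character at a time until the remainder of the pattern can match.
`search` walks the string left to right and returns the first match it finds.
The match spans [3:33] → 'Or mrww_d&!&;kmprlz@=.@xxzmrlk'.
Captured: group 1 = 'r mrww_d&!&;kmprlz@=.@xxzmrl', group 2 = 'k'.

('r mrww_d&!&;kmprlz@=.@xxzmrl', 'k')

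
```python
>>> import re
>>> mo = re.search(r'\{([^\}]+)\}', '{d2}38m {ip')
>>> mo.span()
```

(0, 4)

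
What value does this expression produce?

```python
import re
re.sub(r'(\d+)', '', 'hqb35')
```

'hqb'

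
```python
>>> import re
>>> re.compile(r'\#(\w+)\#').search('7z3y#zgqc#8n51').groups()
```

('zgqc',)

`re.search` tries every starting position until one works.
The match spans [4:10] → '#zgqc#'.
Captured: group 1 = 'zgqc'.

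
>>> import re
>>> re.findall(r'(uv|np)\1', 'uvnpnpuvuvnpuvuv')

After group 1 captures some text, `\1` only succeeds where that same text appears again.
Matches: at [2:6] match 'npnp', group 1 = 'np'; at [6:10] match 'uvuv', group 1 = 'uv'; at [12:16] match 'uvuv', group 1 = 'uv'.
`findall` collects group 1 from each match (3 total).

['np', 'uv', 'uv']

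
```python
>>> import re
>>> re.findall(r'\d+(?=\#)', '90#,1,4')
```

['90']

The lookaround is zero-width — it requires the adjacent text to match without consuming it, so the asserted text isn't part of the match.
Since nothing is captured, `findall` lists the 1 matched substring directly.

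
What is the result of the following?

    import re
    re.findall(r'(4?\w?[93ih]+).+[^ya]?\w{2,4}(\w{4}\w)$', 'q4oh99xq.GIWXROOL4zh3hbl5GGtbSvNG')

[('4oh99', 'bSvNG')]

Pattern: optionally a literal '4', then optionally a word character, then one or more of one of [93ih] (captured); then one or more of any character, then optionally any character except [ya], then 2 to 4 of a word character; then exactly 4 of a word character, then a word character (captured); then anchored at the end.
Walking the string: at [1:33] match '4oh99xq.GIWXROOL4zh3hbl5GGtbSvNG', groups = ('4oh99', 'bSvNG').
`findall` packs the 2 group values into a tuple for every match.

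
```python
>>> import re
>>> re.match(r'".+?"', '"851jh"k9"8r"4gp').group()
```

'"851jh"'

`re.match` only tries the pattern at the start of the string.
The match spans [0:7] → '"851jh"'.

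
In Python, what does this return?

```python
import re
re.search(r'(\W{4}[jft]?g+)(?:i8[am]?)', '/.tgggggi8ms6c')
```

None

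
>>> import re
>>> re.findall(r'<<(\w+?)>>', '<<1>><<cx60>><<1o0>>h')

['1', 'cx60', '1o0']

One capturing group, so `findall` returns just the captured substring from each match — 3 in all.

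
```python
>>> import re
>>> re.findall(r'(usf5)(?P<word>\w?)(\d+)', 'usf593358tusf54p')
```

[('usf5', '9', '3358'), ('usf5', '', '4')]

This matches the literal 'us', then the literal 'f5' (captured); then optionally a word character (captured as 'word'); then one or more of a digit (captured).
Scanning left to right: at [0:9] match 'usf593358', groups = ('usf5', '9', '3358'); at [10:15] match 'usf54', groups = ('usf5', '', '4').
`findall` packs the 3 group values into a tuple for every match.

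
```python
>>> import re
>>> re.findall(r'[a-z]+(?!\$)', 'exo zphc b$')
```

['exo', 'zphc']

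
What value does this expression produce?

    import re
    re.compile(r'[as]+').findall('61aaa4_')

Pattern: one or more of one of [as].
Scanning left to right: at [2:5] → 'aaa'.
Since nothing is captured, `findall` lists the 1 matched substring directly.

['aaa']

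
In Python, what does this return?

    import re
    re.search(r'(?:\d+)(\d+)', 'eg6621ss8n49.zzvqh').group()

The pattern matches one or more of a digit (non-capturing group); then one or more of a digit (captured).
`re.search` scans for the first position where the pattern succeeds.
The match spans [2:6] → '6621'.
Captured: group 1 = '1'.

'6621'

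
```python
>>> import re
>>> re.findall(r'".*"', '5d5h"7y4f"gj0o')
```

`findall` yields the raw match text (1 of them) because the pattern has no groups.

['"7y4f"']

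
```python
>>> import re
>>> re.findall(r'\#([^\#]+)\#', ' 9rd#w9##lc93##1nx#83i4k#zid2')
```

['w9', 'lc93', '1nx']

With a single group, `findall` returns only what that group captured — 3 items.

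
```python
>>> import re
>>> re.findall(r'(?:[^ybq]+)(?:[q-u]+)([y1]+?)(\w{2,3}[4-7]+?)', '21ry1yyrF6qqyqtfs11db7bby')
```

This matches one or more of any character except [ybq] (non-capturing group); then one or more of a character in [q-u] (non-capturing group); then one or more of one of [y1] (lazy) (captured); then 2 to 3 of a word character, then one or more of a character in [4-7] (lazy) (captured).
The `?` after the quantifier makes it lazy — it takes as little as possible before letting the rest of the pattern try.
Matches: at [0:10] match '21ry1yyrF6', groups = ('y1y', 'yrF6'); at [14:22] match 'tfs11db7', groups = ('1', '1db7').
With 2 capturing groups, `findall` returns a 2-tuple per match.

[('y1y', 'yrF6'), ('1', '1db7')]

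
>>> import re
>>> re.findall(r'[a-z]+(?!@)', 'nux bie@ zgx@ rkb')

Because the assertion is negative and zero-width, positions next to the forbidden text are skipped.
Walking the string: at [0:3] → 'nux'; at [4:6] → 'bi'; at [9:11] → 'zg'; at [14:17] → 'rkb'.
Since nothing is captured, `findall` lists the 4 matched substrings directly.

['nux', 'bi', 'zg', 'rkb']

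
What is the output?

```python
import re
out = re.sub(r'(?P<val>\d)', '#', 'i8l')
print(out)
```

i#l

Each match is replaced by '#'.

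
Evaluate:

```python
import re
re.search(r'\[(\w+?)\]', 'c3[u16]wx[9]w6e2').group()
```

`re.search` scans for the first position where the pattern succeeds.
The match spans [2:7] → '[u16]'.
Captured: group 1 = 'u16'.

'[u16]'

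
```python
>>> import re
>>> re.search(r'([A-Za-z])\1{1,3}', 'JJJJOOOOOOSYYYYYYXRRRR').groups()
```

('J',)

A backreference is literal: `\1` must see the identical characters the first group matched.
`re.search` scans for the first position where the pattern succeeds.
The match spans [0:4] → 'JJJJ'.
Captured: group 1 = 'J'.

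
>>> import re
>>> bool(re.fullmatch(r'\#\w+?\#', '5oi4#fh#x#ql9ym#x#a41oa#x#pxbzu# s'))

False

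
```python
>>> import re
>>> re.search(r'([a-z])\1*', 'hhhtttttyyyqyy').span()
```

The backreference `\1` re-matches whatever the first group consumed, character for character.
The match spans [0:3] → 'hhh'.

(0, 3)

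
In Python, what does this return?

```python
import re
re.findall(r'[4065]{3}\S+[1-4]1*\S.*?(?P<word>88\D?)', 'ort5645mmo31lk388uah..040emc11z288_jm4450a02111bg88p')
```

['88p']

One capturing group, so `findall` returns just the captured substring from the one match — 1 in all.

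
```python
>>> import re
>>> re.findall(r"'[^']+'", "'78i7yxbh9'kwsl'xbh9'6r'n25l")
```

Since nothing is captured, `findall` lists the 2 matched substrings directly.

["'78i7yxbh9'", "'xbh9'"]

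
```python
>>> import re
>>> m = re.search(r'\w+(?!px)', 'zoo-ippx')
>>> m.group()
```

`(?!…)`/`(?<!…)` only lets a position through if the neighbouring text does NOT match; no characters are consumed.
The match spans [0:3] → 'zoo'.

'zoo'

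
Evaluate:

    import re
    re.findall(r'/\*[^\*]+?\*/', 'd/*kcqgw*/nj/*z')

['/*kcqgw*/']

Walking the string: at [1:10] → '/*kcqgw*/'.
With no groups in the pattern, `findall` gives back each whole match — 1 here.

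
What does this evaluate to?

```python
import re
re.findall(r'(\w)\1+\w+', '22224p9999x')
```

['2']

The backreference `\1` re-matches whatever the first group consumed, character for character.
One capturing group, so `findall` returns just the captured substring from the one match — 1 in all.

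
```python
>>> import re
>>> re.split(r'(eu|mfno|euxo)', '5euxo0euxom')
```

Alternation tries branches left to right and keeps the first one that lets the overall match succeed at that position.
Matches to split on: at [1:3] → 'eu'; at [6:8] → 'eu'.
With a capturing group present, the delimiter's captured portion is kept in the result list.

['5', 'eu', 'xo0', 'eu', 'xom']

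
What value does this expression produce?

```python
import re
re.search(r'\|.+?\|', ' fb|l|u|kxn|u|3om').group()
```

Unlike `match`, `search` isn't anchored — it looks for the pattern anywhere in the string.
The match spans [3:6] → '|l|'.

'|l|'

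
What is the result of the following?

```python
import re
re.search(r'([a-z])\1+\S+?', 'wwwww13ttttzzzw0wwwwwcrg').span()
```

(0, 6)

`\1` has to match the exact text group 1 already captured.
The match spans [0:6] → 'wwwww1'.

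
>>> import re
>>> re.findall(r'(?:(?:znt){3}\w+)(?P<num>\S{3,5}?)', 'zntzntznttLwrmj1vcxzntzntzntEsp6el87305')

The pattern matches the literal 'znt' repeated 3 times, then one or more of a word character (non-capturing group); then 3 to 5 of a non-whitespace character (lazy) (captured as 'num').
Walking the string: at [0:39] match 'zntzntznttLwrmj1vcxzntzntzntEsp6el87305', group 1 = '305'.
With a single group, `findall` returns only what that group captured — 1 item.

['305']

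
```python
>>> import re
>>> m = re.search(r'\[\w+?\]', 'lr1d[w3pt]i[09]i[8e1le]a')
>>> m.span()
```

`search` walks the string left to right and returns the first match it finds.
The match spans [4:10] → '[w3pt]'.

(4, 10)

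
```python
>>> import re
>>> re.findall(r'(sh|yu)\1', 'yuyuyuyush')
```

['yu', 'yu']

`\1` is not a pattern — it's the concrete string captured by group 1, re-applied verbatim.
With a single group, `findall` returns only what that group captured — 2 items.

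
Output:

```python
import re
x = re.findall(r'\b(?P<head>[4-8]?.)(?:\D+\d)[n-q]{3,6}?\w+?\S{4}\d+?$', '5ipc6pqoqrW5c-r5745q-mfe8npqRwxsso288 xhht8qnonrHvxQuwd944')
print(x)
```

[' ']

Pattern: a word boundary (`\b`, zero-width); then optionally a character in [4-8], then any character (captured as 'head'); then one or more of a non-digit, then a digit (non-capturing group); then 3 to 6 of a character in [n-q] (lazy), then one or more of a word character (lazy), then exactly 4 of a non-whitespace character; then one or more of a digit (lazy); then anchored at the end.
Matches: at [37:58] match ' xhht8qnonrHvxQuwd944', group 1 = ' '.
`findall` collects group 1 from the one match (1 total).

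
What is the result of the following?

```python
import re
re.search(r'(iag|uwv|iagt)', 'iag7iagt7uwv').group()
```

'iag'

`re.search` tries every starting position until one works.
The match spans [0:3] → 'iag'.
Captured: group 1 = 'iag'.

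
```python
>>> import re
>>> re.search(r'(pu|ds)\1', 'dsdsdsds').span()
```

`\1` has to match the exact text group 1 already captured.
`re.search` scans for the first position where the pattern succeeds.
The match spans [0:4] → 'dsds'.
Captured: group 1 = 'ds'.

(0, 4)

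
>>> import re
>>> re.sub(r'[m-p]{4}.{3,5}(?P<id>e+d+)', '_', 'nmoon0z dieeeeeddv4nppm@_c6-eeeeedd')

This matches exactly 4 of a character in [m-p], then 3 to 5 of any character; then one or more of a literal 'e', then one or more of the literal 'd' (captured as 'id').
Matches: at [1:17] → 'moon0z dieeeeedd'; at [19:35] → 'nppm@_c6-eeeeedd'.
Each match is replaced by '_'.

'n_v4_'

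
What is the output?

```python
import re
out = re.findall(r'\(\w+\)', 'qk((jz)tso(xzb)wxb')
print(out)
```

['(jz)', '(xzb)']

No capturing groups, so `findall` returns the 2 full match strings.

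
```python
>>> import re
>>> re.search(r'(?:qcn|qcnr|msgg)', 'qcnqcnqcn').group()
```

`search` walks the string left to right and returns the first match it finds.
The match spans [0:3] → 'qcn'.

'qcn'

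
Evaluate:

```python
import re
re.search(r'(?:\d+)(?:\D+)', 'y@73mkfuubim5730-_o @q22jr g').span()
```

(2, 12)

This matches one or more of a digit (non-capturing group); then one or more of a non-digit (non-capturing group).
`re.search` tries every starting position until one works.
The match spans [2:12] → '73mkfuubim'.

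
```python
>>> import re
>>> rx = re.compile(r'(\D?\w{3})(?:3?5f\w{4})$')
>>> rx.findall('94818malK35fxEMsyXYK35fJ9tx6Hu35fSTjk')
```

['x6Hu']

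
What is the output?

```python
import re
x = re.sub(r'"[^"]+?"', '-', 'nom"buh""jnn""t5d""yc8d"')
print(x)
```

nom----

Matches: at [3:8] → '"buh"'; at [8:13] → '"jnn"'; at [13:18] → '"t5d"'; at [18:24] → '"yc8d"'.
Every occurrence is swapped for '-'.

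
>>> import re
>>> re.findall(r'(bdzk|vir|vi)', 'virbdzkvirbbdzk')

['vir', 'bdzk', 'vir', 'bdzk']

The regex engine tests alternatives in the order written; an earlier branch that matches wins even if a later one would match more.
One capturing group, so `findall` returns just the captured substring from each match — 4 in all.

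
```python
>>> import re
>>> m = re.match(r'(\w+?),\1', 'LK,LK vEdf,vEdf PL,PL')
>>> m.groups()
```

('LK',)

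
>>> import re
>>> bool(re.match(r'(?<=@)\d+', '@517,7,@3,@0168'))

False

Because the assertion is zero-width, the text it checks is not consumed and won't appear in the result.
`match` is anchored at position 0; if the pattern doesn't fit there, it returns None.
Here the string doesn't start with a match, so the call returns None, and `bool(None)` is False.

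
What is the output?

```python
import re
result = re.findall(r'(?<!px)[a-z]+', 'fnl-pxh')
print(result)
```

['fnl', 'pxh']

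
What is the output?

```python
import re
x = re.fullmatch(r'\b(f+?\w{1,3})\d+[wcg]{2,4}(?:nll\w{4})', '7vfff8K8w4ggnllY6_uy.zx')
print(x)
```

None

The pattern matches a word boundary (`\b`, zero-width); then one or more of the literal 'f' (lazy), then 1 to 3 of a word character (captured); then one or more of a digit, then 2 to 4 of one of [wcg]; then the literal 'nll', then exactly 4 of a word character (non-capturing group).
`re.fullmatch` is like wrapping the pattern in `^…$` (in single-line mode).
Here the pattern can't cover the whole string, so the call returns None.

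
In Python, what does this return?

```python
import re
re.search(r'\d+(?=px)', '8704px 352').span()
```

The lookaround is zero-width — it requires the adjacent text to match without consuming it, so the asserted text isn't part of the match.
Unlike `match`, `search` isn't anchored — it looks for the pattern anywhere in the string.
The match spans [0:4] → '8704'.

(0, 4)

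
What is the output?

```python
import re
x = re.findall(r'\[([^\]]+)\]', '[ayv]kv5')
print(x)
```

['ayv']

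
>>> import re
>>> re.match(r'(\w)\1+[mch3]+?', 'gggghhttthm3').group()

'ggggh'

The backreference `\1` re-matches whatever the first group consumed, character for character.
With `match`, the pattern is implicitly anchored at the beginning.
The match spans [0:5] → 'ggggh'.
Captured: group 1 = 'g'.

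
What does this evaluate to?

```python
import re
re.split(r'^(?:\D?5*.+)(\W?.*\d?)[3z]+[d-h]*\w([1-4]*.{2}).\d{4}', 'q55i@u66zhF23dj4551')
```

['', '', '23d', '']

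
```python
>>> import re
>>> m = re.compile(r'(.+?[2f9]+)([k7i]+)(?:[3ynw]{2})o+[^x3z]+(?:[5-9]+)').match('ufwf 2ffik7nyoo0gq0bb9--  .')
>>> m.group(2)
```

'ik7'

Pattern: one or more of any character (lazy), then one or more of one of [2f9] (captured); then one or more of one of [k7i] (captured); then exactly 2 of one of [3ynw] (non-capturing group); then one or more of a literal 'o'; then one or more of any character except [x3z]; then one or more of a character in [5-9] (non-capturing group).
`re.match` only tries the pattern at the start of the string.
The match spans [0:22] → 'ufwf 2ffik7nyoo0gq0bb9'.
Captured: group 1 = 'ufwf 2ff', group 2 = 'ik7'.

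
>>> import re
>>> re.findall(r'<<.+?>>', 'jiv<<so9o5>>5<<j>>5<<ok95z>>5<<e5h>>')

A non-greedy quantifier consumes as few characters as it can — just enough that the remainder of the pattern still matches from where it stops; whatever follows it matches normally.
Walking the string: at [3:12] → '<<so9o5>>'; at [13:18] → '<<j>>'; at [19:28] → '<<ok95z>>'; at [29:36] → '<<e5h>>'.
No capturing groups, so `findall` returns the 4 full match strings.

['<<so9o5>>', '<<j>>', '<<ok95z>>', '<<e5h>>']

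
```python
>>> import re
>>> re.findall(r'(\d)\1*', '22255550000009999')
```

['2', '5', '0', '9']

A backreference is literal: `\1` must see the identical characters the first group matched.
Because there's exactly one group, `findall` drops the full match and keeps group 1 from each hit.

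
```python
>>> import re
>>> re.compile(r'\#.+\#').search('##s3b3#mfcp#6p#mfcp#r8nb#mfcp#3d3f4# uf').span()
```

(0, 36)

`re.search` tries every starting position until one works.
The match spans [0:36] → '##s3b3#mfcp#6p#mfcp#r8nb#mfcp#3d3f4#'.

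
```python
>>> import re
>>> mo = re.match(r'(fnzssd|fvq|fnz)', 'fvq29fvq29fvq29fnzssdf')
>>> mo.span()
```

`re.match` won't scan ahead — the pattern has to work from the very first character.
The match spans [0:3] → 'fvq'.
Captured: group 1 = 'fvq'.

(0, 3)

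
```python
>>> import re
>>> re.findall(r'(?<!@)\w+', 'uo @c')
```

The negative lookahead/lookbehind blocks any match where the forbidden context is present.
With no groups in the pattern, `findall` gives back each whole match — 1 here.

['uo']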